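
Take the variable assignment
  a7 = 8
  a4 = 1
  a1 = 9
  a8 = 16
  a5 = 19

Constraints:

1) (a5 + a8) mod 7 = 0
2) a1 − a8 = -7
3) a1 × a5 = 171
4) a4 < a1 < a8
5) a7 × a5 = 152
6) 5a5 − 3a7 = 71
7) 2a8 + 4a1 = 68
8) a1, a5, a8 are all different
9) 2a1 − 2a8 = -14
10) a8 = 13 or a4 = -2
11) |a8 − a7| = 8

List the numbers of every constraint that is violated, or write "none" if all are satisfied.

1) a5 + a8 = 35; 35 mod 7 = 0  true
2) a1 − a8 = 9 − 16 = -7  true
3) a1 × a5 = 9 × 19 = 171  true
4) values 1 < 9 < 16  true
5) a7 × a5 = 8 × 19 = 152  true
6) 5a5 − 3a7 = 5(19) − 3(8) = 71  true
7) 2a8 + 4a1 = 2(16) + 4(9) = 68  true
8) values 9, 19, 16 are pairwise distinct  true
9) 2a1 − 2a8 = 2(9) − 2(16) = -14  true
10) a8 = 16 ≠ 13 and a4 = 1 ≠ -2; both disjuncts false  false
11) |16 − 8| = 8  true

Constraint 10 is violated.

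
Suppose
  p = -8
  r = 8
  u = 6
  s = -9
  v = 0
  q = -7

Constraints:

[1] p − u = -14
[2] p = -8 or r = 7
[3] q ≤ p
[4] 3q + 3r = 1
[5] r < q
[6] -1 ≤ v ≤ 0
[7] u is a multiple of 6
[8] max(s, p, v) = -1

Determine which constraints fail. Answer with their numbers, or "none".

[1] p − u = -8 − 6 = -14  ✓
[2] p = -8 = -8 (first disjunct)  ✓
[3] q = -7, p = -8; -7 > -8 (want ≤)  ✗
[4] 3q + 3r = 3(-7) + 3(8) = 3, not 1  ✗
[5] r = 8, q = -7; 8 ≥ -7 (want <)  ✗
[6] v = 0 lies in [-1, 0]  ✓
[7] 6 / 6 = 1, so 6 divides 6  ✓
[8] max(-9, -8, 0) = 0, not -1  ✗

Violated: 3, 4, 5, and 8.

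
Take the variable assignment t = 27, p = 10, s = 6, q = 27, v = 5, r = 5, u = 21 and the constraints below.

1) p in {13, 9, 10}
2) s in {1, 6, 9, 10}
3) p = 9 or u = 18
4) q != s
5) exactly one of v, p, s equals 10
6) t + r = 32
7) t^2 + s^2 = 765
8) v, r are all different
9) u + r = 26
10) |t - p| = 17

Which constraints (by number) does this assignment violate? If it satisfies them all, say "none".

The assignment fails constraints 3, 8.

1) p = 10 is in {13, 9, 10} — holds.
2) s = 6 is in {1, 6, 9, 10} — holds.
3) p = 10 ≠ 9 and u = 21 ≠ 18; both disjuncts false — does not hold.
4) q = 27, s = 6; distinct — holds.
5) v=5, p=10, s=6; 1 of them equals 10 — holds.
6) t + r = 27 + 5 = 32 — holds.
7) t^2 + s^2 = 27^2 + 6^2 = 729 + 36 = 765 — holds.
8) v = r = 5, not all different — does not hold.
9) u + r = 21 + 5 = 26 — holds.
10) |27 - 10| = 17 — holds.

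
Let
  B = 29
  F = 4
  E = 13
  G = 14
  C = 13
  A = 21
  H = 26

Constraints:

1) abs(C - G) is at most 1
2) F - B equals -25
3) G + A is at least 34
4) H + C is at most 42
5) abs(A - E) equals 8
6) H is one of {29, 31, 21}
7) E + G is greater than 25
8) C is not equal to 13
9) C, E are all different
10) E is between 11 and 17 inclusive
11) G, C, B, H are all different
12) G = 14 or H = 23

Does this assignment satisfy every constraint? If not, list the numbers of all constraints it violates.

1) abs(13 - 14) = 1; 1 ≤ 1 — holds.
2) F - B = 4 - 29 = -25 — holds.
3) G + A = 14 + 21 = 35; 35 ≥ 34 — holds.
4) H + C = 26 + 13 = 39; 39 ≤ 42 — holds.
5) abs(21 - 13) = 8 — holds.
6) H = 26 is not in {29, 31, 21} — does not hold.
7) E + G = 13 + 14 = 27; 27 > 25 — holds.
8) C = 13, but 13 is required to differ — does not hold.
9) C = E = 13, not all different — does not hold.
10) E = 13 lies in [11, 17] — holds.
11) values 14, 13, 29, 26 are pairwise distinct — holds.
12) G = 14 = 14 (first disjunct) — holds.

Constraints 6, 8, 9 are violated.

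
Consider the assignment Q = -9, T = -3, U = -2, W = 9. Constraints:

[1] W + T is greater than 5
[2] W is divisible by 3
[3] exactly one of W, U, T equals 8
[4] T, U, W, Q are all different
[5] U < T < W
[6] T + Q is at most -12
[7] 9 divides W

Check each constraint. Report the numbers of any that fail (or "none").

No — constraints 3 and 5 are not satisfied.

[1] W + T = 9 + (-3) = 6; 6 > 5 — holds.
[2] 9 / 3 = 3, so 3 divides 9 — holds.
[3] W=9, U=-2, T=-3; 0 of them equal 8, not exactly one — does not hold.
[4] values -3, -2, 9, -9 are pairwise distinct — holds.
[5] values -2, -3, 9; U = -2 is not < T = -3 — does not hold.
[6] T + Q = -3 + (-9) = -12; -12 ≤ -12 — holds.
[7] 9 / 9 = 1, so 9 divides 9 — holds.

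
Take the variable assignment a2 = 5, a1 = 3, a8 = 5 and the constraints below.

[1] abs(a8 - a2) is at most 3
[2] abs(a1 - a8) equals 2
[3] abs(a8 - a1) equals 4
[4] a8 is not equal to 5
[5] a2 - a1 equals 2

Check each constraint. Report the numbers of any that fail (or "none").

[1] abs(5 - 5) = 0; 0 ≤ 3 — OK.
[2] abs(3 - 5) = 2 — OK.
[3] abs(5 - 3) = 2, not 4 — violated.
[4] a8 = 5, but 5 is required to differ — violated.
[5] a2 - a1 = 5 - 3 = 2 — OK.

The assignment fails constraints 3, 4.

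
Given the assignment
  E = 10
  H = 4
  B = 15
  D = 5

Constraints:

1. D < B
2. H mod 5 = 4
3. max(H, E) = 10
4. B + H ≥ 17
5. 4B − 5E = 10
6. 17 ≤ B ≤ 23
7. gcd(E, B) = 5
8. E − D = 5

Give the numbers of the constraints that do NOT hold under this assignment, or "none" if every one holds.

No — constraint 6 is not satisfied.

1. D = 5, B = 15; 5 < 15 — satisfied.
2. 4 mod 5 = 4 — satisfied.
3. max(4, 10) = 10 — satisfied.
4. B + H = 15 + 4 = 19; 19 ≥ 17 — satisfied.
5. 4B − 5E = 4(15) − 5(10) = 10 — satisfied.
6. B = 15 is outside [17, 23] — violated.
7. gcd(10, 15) = 5 — satisfied.
8. E − D = 10 − 5 = 5 — satisfied.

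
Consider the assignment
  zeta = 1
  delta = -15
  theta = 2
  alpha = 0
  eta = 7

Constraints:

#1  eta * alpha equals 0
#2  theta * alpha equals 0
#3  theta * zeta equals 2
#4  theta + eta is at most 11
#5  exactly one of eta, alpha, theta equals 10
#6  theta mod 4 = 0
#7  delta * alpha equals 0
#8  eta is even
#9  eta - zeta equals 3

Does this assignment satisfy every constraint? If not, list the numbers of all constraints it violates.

Constraints 5, 6, 8, and 9 do not hold.

#1 eta * alpha = 7 * 0 = 0  holds
#2 theta * alpha = 2 * 0 = 0  holds
#3 theta * zeta = 2 * 1 = 2  holds
#4 theta + eta = 2 + 7 = 9; 9 ≤ 11  holds
#5 eta=7, alpha=0, theta=2; 0 of them equal 10, not exactly one  fails
#6 2 mod 4 = 2, not 0  fails
#7 delta * alpha = -15 * 0 = 0  holds
#8 eta = 7 is odd  fails
#9 eta - zeta = 7 - 1 = 6, not 3  fails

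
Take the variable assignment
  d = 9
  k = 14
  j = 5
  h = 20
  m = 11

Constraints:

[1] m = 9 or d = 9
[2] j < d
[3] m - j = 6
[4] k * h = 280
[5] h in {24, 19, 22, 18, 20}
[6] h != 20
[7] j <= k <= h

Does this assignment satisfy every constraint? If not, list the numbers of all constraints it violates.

[1] m = 11 ≠ 9, but d = 9 = 9 (second disjunct) — holds.
[2] j = 5, d = 9; 5 < 9 — holds.
[3] m - j = 11 - 5 = 6 — holds.
[4] k * h = 14 * 20 = 280 — holds.
[5] h = 20 is in {24, 19, 22, 18, 20} — holds.
[6] h = 20, but 20 is required to differ — does not hold.
[7] values 5 <= 14 <= 20 — holds.

The assignment fails constraint 6.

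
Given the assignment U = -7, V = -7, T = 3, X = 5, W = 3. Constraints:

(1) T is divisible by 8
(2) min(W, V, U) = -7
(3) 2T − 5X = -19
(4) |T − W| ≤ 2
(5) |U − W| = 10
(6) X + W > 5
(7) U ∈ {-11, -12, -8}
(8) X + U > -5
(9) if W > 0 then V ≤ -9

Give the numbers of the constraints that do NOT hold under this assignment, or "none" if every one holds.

(1) 3 = 8×0 + 3, so 8 does not divide 3 — does not hold.
(2) min(3, -7, -7) = -7 — holds.
(3) 2T − 5X = 2(3) − 5(5) = -19 — holds.
(4) |3 − 3| = 0; 0 ≤ 2 — holds.
(5) |-7 − 3| = 10 — holds.
(6) X + W = 5 + 3 = 8; 8 > 5 — holds.
(7) U = -7 is not in {-11, -12, -8} — does not hold.
(8) X + U = 5 + (-7) = -2; -2 > -5 — holds.
(9) W = 3 > 0, so we need V ≤ -9; but V = -7 > -9 — does not hold.

Constraints 1, 7, 9 do not hold.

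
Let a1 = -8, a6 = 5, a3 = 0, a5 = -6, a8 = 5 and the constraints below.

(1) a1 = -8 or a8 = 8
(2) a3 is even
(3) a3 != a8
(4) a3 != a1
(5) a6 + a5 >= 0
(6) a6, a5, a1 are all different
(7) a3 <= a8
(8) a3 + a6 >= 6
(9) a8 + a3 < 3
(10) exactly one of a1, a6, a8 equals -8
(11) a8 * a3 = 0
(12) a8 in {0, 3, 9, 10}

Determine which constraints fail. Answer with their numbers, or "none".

Constraints 5, 8, 9, and 12 are violated.

(1) a1 = -8 = -8 (first disjunct)  ✔
(2) a3 = 0 is even  ✔
(3) a3 = 0, a8 = 5; distinct  ✔
(4) a3 = 0, a1 = -8; distinct  ✔
(5) a6 + a5 = 5 + (-6) = -1; -1 < 0, bound 0 not met  ✘
(6) values 5, -6, -8 are pairwise distinct  ✔
(7) a3 = 0, a8 = 5; 0 ≤ 5  ✔
(8) a3 + a6 = 0 + 5 = 5; 5 < 6, bound 6 not met  ✘
(9) a8 + a3 = 5 + 0 = 5; 5 ≥ 3, bound 3 not met  ✘
(10) a1=-8, a6=5, a8=5; 1 of them equals -8  ✔
(11) a8 * a3 = 5 * 0 = 0  ✔
(12) a8 = 5 is not in {0, 3, 9, 10}  ✘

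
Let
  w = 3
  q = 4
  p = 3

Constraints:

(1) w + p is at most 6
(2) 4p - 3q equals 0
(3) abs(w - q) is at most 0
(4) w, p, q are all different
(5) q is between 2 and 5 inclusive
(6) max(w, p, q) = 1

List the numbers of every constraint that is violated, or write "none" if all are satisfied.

(1) w + p = 3 + 3 = 6; 6 ≤ 6 — holds.
(2) 4p - 3q = 4(3) - 3(4) = 0 — holds.
(3) abs(3 - 4) = 1; 1 > 0, exceeds bound 0 — does not hold.
(4) w = p = 3, not all different — does not hold.
(5) q = 4 lies in [2, 5] — holds.
(6) max(3, 3, 4) = 4, not 1 — does not hold.

Constraints 3, 4, 6 do not hold.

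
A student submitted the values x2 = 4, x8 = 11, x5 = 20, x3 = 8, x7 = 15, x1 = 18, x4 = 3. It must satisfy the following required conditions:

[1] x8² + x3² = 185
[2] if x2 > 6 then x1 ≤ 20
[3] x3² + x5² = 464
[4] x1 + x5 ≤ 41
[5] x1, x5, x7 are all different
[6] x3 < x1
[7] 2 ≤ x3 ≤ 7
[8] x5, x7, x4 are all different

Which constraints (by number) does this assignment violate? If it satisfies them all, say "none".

[1] x8² + x3² = 11² + 8² = 121 + 64 = 185 — satisfied.
[2] x2 = 4, not > 6; antecedent false, conditional vacuously true — satisfied.
[3] x3² + x5² = 8² + 20² = 64 + 400 = 464 — satisfied.
[4] x1 + x5 = 18 + 20 = 38; 38 ≤ 41 — satisfied.
[5] values 18, 20, 15 are pairwise distinct — satisfied.
[6] x3 = 8, x1 = 18; 8 < 18 — satisfied.
[7] x3 = 8 is outside [2, 7] — violated.
[8] values 20, 15, 3 are pairwise distinct — satisfied.

No — constraint 7 is not satisfied.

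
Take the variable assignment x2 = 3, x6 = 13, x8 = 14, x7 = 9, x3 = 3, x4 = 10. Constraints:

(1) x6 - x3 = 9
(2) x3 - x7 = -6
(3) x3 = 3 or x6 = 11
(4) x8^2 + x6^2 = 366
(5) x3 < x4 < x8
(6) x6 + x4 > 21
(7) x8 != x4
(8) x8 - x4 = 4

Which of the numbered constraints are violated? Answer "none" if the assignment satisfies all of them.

(1) x6 - x3 = 13 - 3 = 10, not 9 — violated.
(2) x3 - x7 = 3 - 9 = -6 — satisfied.
(3) x3 = 3 = 3 (first disjunct) — satisfied.
(4) x8^2 + x6^2 = 14^2 + 13^2 = 196 + 169 = 365, not 366 — violated.
(5) values 3 < 10 < 14 — satisfied.
(6) x6 + x4 = 13 + 10 = 23; 23 > 21 — satisfied.
(7) x8 = 14, x4 = 10; distinct — satisfied.
(8) x8 - x4 = 14 - 10 = 4 — satisfied.

The assignment fails constraints 1 and 4.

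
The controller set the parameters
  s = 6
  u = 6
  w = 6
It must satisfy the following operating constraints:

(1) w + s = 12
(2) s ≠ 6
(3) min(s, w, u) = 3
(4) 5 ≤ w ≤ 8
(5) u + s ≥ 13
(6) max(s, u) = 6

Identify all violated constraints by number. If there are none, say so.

The assignment fails constraints 2, 3, 5.

(1) w + s = 6 + 6 = 12 — OK.
(2) s = 6, but 6 is required to differ — violated.
(3) min(6, 6, 6) = 6, not 3 — violated.
(4) w = 6 lies in [5, 8] — OK.
(5) u + s = 6 + 6 = 12; 12 < 13, bound 13 not met — violated.
(6) max(6, 6) = 6 — OK.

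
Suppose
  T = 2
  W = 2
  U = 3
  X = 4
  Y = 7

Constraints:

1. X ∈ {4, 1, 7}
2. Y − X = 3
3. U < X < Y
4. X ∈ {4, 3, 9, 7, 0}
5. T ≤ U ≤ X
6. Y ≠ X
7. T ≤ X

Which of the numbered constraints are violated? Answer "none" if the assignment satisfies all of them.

No violations.

1. X = 4 is in {4, 1, 7}  true
2. Y − X = 7 − 4 = 3  true
3. values 3 < 4 < 7  true
4. X = 4 is in {4, 3, 9, 7, 0}  true
5. values 2 ≤ 3 ≤ 4  true
6. Y = 7, X = 4; distinct  true
7. T = 2, X = 4; 2 ≤ 4  true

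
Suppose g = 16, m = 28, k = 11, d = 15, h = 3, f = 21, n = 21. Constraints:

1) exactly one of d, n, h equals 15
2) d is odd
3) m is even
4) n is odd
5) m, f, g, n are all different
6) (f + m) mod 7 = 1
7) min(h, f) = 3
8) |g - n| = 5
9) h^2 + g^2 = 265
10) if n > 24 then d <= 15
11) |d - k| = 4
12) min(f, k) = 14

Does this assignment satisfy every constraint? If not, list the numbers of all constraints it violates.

1) d=15, n=21, h=3; 1 of them equals 15 — OK.
2) d = 15 is odd — OK.
3) m = 28 is even — OK.
4) n = 21 is odd — OK.
5) f = n = 21, not all different — violated.
6) f + m = 49; 49 mod 7 = 0, not 1 — violated.
7) min(3, 21) = 3 — OK.
8) |16 - 21| = 5 — OK.
9) h^2 + g^2 = 3^2 + 16^2 = 9 + 256 = 265 — OK.
10) n = 21, not > 24; antecedent false, conditional vacuously true — OK.
11) |15 - 11| = 4 — OK.
12) min(21, 11) = 11, not 14 — violated.

Constraints 5, 6, and 12 do not hold.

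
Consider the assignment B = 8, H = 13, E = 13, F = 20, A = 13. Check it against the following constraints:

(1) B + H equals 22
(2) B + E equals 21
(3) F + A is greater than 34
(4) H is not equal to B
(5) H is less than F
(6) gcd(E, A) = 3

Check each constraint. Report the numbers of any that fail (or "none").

(1) B + H = 8 + 13 = 21, not 22  ✗
(2) B + E = 8 + 13 = 21  ✓
(3) F + A = 20 + 13 = 33; 33 ≤ 34, bound 34 not met  ✗
(4) H = 13, B = 8; distinct  ✓
(5) H = 13, F = 20; 13 < 20  ✓
(6) gcd(13, 13) = 13, not 3  ✗

Constraints 1, 3, 6 are violated.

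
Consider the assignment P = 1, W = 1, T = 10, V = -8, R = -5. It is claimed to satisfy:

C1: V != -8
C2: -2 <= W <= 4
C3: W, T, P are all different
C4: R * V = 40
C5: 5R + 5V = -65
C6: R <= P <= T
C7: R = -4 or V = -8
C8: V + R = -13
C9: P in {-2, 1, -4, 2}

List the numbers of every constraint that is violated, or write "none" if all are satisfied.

C1: V = -8, but -8 is required to differ  FAIL
C2: W = 1 lies in [-2, 4]  OK
C3: W = P = 1, not all different  FAIL
C4: R * V = -5 * (-8) = 40  OK
C5: 5R + 5V = 5(-5) + 5(-8) = -65  OK
C6: values -5 <= 1 <= 10  OK
C7: R = -5 ≠ -4, but V = -8 = -8 (second disjunct)  OK
C8: V + R = -8 + (-5) = -13  OK
C9: P = 1 is in {-2, 1, -4, 2}  OK

Constraints 1 and 3 do not hold.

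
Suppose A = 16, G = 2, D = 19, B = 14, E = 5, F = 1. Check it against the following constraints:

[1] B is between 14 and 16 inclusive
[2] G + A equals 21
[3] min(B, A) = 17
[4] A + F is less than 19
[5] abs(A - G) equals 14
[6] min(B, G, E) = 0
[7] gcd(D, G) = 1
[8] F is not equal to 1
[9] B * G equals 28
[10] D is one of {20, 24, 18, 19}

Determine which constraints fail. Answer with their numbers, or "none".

[1] B = 14 lies in [14, 16]  ✓
[2] G + A = 2 + 16 = 18, not 21  ✗
[3] min(14, 16) = 14, not 17  ✗
[4] A + F = 16 + 1 = 17; 17 < 19  ✓
[5] abs(16 - 2) = 14  ✓
[6] min(14, 2, 5) = 2, not 0  ✗
[7] gcd(19, 2) = 1  ✓
[8] F = 1, but 1 is required to differ  ✗
[9] B * G = 14 * 2 = 28  ✓
[10] D = 19 is in {20, 24, 18, 19}  ✓

Constraints 2, 3, 6, 8 are violated.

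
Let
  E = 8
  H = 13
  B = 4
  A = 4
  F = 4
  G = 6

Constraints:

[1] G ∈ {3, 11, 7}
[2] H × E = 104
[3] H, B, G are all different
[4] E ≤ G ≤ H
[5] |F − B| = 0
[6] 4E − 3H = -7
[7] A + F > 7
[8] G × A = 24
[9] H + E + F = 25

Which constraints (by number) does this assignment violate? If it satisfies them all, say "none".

Constraints 1 and 4 are violated.

[1] G = 6 is not in {3, 11, 7} — violated.
[2] H × E = 13 × 8 = 104 — satisfied.
[3] values 13, 4, 6 are pairwise distinct — satisfied.
[4] values 8, 6, 13; E = 8 is not ≤ G = 6 — violated.
[5] |4 − 4| = 0 — satisfied.
[6] 4E − 3H = 4(8) − 3(13) = -7 — satisfied.
[7] A + F = 4 + 4 = 8; 8 > 7 — satisfied.
[8] G × A = 6 × 4 = 24 — satisfied.
[9] H + E + F = 13 + 8 + 4 = 25 — satisfied.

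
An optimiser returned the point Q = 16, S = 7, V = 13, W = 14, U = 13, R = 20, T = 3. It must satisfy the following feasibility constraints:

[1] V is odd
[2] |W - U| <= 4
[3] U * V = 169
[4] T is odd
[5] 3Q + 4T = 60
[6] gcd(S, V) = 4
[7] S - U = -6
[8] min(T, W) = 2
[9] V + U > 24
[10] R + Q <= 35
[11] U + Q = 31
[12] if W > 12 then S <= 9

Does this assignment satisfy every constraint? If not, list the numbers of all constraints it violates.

The assignment fails constraints 6, 8, 10, 11.

[1] V = 13 is odd — holds.
[2] |14 - 13| = 1; 1 ≤ 4 — holds.
[3] U * V = 13 * 13 = 169 — holds.
[4] T = 3 is odd — holds.
[5] 3Q + 4T = 3(16) + 4(3) = 60 — holds.
[6] gcd(7, 13) = 1, not 4 — fails.
[7] S - U = 7 - 13 = -6 — holds.
[8] min(3, 14) = 3, not 2 — fails.
[9] V + U = 13 + 13 = 26; 26 > 24 — holds.
[10] R + Q = 20 + 16 = 36; 36 > 35, bound 35 not met — fails.
[11] U + Q = 13 + 16 = 29, not 31 — fails.
[12] W = 14 > 12, so we need S ≤ 9; S = 7 ≤ 9 — holds.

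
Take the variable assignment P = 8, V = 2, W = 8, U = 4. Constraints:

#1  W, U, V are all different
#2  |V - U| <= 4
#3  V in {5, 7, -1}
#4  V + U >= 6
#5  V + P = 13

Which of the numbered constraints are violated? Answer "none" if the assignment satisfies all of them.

Violated: 3 and 5.

#1 values 8, 4, 2 are pairwise distinct — OK.
#2 |2 - 4| = 2; 2 ≤ 4 — OK.
#3 V = 2 is not in {5, 7, -1} — violated.
#4 V + U = 2 + 4 = 6; 6 ≥ 6 — OK.
#5 V + P = 2 + 8 = 10, not 13 — violated.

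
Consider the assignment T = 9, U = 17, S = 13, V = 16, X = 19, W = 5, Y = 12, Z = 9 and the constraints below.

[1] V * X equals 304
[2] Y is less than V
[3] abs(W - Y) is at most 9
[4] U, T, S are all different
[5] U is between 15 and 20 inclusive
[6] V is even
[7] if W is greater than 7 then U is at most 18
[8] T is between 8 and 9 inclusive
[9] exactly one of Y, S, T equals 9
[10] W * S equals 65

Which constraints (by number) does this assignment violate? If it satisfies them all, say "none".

None — every constraint holds.

[1] V * X = 16 * 19 = 304 — holds.
[2] Y = 12, V = 16; 12 < 16 — holds.
[3] abs(5 - 12) = 7; 7 ≤ 9 — holds.
[4] values 17, 9, 13 are pairwise distinct — holds.
[5] U = 17 lies in [15, 20] — holds.
[6] V = 16 is even — holds.
[7] W = 5, not > 7; antecedent false, conditional vacuously true — holds.
[8] T = 9 lies in [8, 9] — holds.
[9] Y=12, S=13, T=9; 1 of them equals 9 — holds.
[10] W * S = 5 * 13 = 65 — holds.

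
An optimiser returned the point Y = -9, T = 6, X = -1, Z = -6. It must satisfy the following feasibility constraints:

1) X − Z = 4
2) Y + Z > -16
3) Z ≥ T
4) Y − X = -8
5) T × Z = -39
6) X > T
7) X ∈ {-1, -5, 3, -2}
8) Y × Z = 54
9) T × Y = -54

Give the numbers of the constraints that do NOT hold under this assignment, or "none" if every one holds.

1) X − Z = -1 − (-6) = 5, not 4 — violated.
2) Y + Z = -9 + (-6) = -15; -15 > -16 — satisfied.
3) Z = -6, T = 6; -6 < 6 (want ≥) — violated.
4) Y − X = -9 − (-1) = -8 — satisfied.
5) T × Z = 6 × (-6) = -36, not -39 — violated.
6) X = -1, T = 6; -1 ≤ 6 (want >) — violated.
7) X = -1 is in {-1, -5, 3, -2} — satisfied.
8) Y × Z = -9 × (-6) = 54 — satisfied.
9) T × Y = 6 × (-9) = -54 — satisfied.

Violated: 1, 3, 5, and 6.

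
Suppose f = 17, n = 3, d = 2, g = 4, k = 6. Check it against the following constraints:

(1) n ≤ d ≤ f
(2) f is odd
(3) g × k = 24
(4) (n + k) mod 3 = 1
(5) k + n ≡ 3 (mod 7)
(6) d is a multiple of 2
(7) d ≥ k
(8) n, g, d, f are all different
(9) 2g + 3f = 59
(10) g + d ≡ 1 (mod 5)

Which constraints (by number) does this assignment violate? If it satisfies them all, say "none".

(1) values 3, 2, 17; n = 3 is not ≤ d = 2  no
(2) f = 17 is odd  yes
(3) g × k = 4 × 6 = 24  yes
(4) n + k = 9; 9 mod 3 = 0, not 1  no
(5) k + n = 9; 9 mod 7 = 2, not 3  no
(6) 2 / 2 = 1, so 2 divides 2  yes
(7) d = 2, k = 6; 2 < 6 (want ≥)  no
(8) values 3, 4, 2, 17 are pairwise distinct  yes
(9) 2g + 3f = 2(4) + 3(17) = 59  yes
(10) g + d = 6; 6 mod 5 = 1  yes

No — constraints 1, 4, 5, and 7 are not satisfied.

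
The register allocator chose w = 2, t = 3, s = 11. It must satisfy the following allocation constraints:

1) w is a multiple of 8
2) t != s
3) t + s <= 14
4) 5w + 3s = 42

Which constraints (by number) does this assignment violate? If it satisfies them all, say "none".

1) 2 = 8*0 + 2, so 8 does not divide 2  no
2) t = 3, s = 11; distinct  yes
3) t + s = 3 + 11 = 14; 14 ≤ 14  yes
4) 5w + 3s = 5(2) + 3(11) = 43, not 42  no

Constraints 1, 4 are violated.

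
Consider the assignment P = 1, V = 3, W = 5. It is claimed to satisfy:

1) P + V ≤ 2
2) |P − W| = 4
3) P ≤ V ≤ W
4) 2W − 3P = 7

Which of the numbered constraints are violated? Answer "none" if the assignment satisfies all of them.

Violated: 1.

1) P + V = 1 + 3 = 4; 4 > 2, bound 2 not met — violated.
2) |1 − 5| = 4 — satisfied.
3) values 1 ≤ 3 ≤ 5 — satisfied.
4) 2W − 3P = 2(5) − 3(1) = 7 — satisfied.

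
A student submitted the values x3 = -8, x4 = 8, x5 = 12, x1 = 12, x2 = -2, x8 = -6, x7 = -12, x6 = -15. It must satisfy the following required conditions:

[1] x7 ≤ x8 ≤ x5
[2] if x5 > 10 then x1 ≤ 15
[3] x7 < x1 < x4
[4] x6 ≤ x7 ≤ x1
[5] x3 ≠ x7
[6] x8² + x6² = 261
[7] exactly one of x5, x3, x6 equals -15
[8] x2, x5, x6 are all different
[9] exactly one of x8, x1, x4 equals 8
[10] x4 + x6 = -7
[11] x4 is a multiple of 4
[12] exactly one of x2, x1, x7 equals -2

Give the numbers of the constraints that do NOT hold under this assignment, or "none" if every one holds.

[1] values -12 ≤ -6 ≤ 12  OK
[2] x5 = 12 > 10, so we need x1 ≤ 15; x1 = 12 ≤ 15  OK
[3] values -12, 12, 8; x1 = 12 is not < x4 = 8  FAIL
[4] values -15 ≤ -12 ≤ 12  OK
[5] x3 = -8, x7 = -12; distinct  OK
[6] x8² + x6² = (-6)² + (-15)² = 36 + 225 = 261  OK
[7] x5=12, x3=-8, x6=-15; 1 of them equals -15  OK
[8] values -2, 12, -15 are pairwise distinct  OK
[9] x8=-6, x1=12, x4=8; 1 of them equals 8  OK
[10] x4 + x6 = 8 + (-15) = -7  OK
[11] 8 / 4 = 2, so 4 divides 8  OK
[12] x2=-2, x1=12, x7=-12; 1 of them equals -2  OK

Constraint 3 is violated.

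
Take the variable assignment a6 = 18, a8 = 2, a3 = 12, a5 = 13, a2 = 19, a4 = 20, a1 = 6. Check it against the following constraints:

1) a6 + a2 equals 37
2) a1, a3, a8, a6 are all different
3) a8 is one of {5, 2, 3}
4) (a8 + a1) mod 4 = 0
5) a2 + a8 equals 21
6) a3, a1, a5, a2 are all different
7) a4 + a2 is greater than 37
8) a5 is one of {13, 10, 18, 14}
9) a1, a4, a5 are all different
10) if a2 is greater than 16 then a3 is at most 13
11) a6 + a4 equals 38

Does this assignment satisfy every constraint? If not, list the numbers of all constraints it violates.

Yes — all constraints hold.

1) a6 + a2 = 18 + 19 = 37 — OK.
2) values 6, 12, 2, 18 are pairwise distinct — OK.
3) a8 = 2 is in {5, 2, 3} — OK.
4) a8 + a1 = 8; 8 mod 4 = 0 — OK.
5) a2 + a8 = 19 + 2 = 21 — OK.
6) values 12, 6, 13, 19 are pairwise distinct — OK.
7) a4 + a2 = 20 + 19 = 39; 39 > 37 — OK.
8) a5 = 13 is in {13, 10, 18, 14} — OK.
9) values 6, 20, 13 are pairwise distinct — OK.
10) a2 = 19 > 16, so we need a3 ≤ 13; a3 = 12 ≤ 13 — OK.
11) a6 + a4 = 18 + 20 = 38 — OK.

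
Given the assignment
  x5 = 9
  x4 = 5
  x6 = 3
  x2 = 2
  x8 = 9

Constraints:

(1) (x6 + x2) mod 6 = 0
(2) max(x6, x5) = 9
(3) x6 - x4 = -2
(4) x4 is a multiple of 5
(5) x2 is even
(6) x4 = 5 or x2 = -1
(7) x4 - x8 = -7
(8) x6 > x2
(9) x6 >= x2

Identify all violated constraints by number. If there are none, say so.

No — constraints 1 and 7 are not satisfied.

(1) x6 + x2 = 5; 5 mod 6 = 5, not 0  FAIL
(2) max(3, 9) = 9  OK
(3) x6 - x4 = 3 - 5 = -2  OK
(4) 5 / 5 = 1, so 5 divides 5  OK
(5) x2 = 2 is even  OK
(6) x4 = 5 = 5 (first disjunct)  OK
(7) x4 - x8 = 5 - 9 = -4, not -7  FAIL
(8) x6 = 3, x2 = 2; 3 > 2  OK
(9) x6 = 3, x2 = 2; 3 ≥ 2  OK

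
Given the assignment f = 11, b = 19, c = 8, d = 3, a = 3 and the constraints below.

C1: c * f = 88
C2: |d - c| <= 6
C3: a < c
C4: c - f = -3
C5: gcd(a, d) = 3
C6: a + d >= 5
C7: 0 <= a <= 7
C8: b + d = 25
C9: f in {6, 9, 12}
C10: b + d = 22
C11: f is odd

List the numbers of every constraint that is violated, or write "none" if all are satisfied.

Constraints 8 and 9 do not hold.

C1: c * f = 8 * 11 = 88  OK
C2: |3 - 8| = 5; 5 ≤ 6  OK
C3: a = 3, c = 8; 3 < 8  OK
C4: c - f = 8 - 11 = -3  OK
C5: gcd(3, 3) = 3  OK
C6: a + d = 3 + 3 = 6; 6 ≥ 5  OK
C7: a = 3 lies in [0, 7]  OK
C8: b + d = 19 + 3 = 22, not 25  FAIL
C9: f = 11 is not in {6, 9, 12}  FAIL
C10: b + d = 19 + 3 = 22  OK
C11: f = 11 is odd  OK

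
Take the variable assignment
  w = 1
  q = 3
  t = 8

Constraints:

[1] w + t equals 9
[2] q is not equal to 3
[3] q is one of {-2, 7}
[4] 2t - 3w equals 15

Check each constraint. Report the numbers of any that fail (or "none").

Constraints 2, 3, 4 are violated.

[1] w + t = 1 + 8 = 9  holds
[2] q = 3, but 3 is required to differ  fails
[3] q = 3 is not in {-2, 7}  fails
[4] 2t - 3w = 2(8) - 3(1) = 13, not 15  fails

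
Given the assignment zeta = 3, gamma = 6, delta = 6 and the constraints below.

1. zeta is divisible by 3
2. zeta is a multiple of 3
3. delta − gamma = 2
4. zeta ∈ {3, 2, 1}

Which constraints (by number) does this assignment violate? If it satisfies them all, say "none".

The assignment fails constraint 3.

1. 3 / 3 = 1, so 3 divides 3  OK
2. 3 / 3 = 1, so 3 divides 3  OK
3. delta − gamma = 6 − 6 = 0, not 2  FAIL
4. zeta = 3 is in {3, 2, 1}  OK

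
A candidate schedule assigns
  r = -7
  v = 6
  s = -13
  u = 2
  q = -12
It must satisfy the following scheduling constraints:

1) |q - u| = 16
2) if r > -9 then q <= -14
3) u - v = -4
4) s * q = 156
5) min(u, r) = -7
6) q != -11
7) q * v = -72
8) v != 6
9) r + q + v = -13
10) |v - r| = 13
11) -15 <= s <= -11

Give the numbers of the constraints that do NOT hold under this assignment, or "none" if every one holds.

1) |-12 - 2| = 14, not 16  FAIL
2) r = -7 > -9, so we need q ≤ -14; but q = -12 > -14  FAIL
3) u - v = 2 - 6 = -4  OK
4) s * q = -13 * (-12) = 156  OK
5) min(2, -7) = -7  OK
6) q = -12, and -12 ≠ -11  OK
7) q * v = -12 * 6 = -72  OK
8) v = 6, but 6 is required to differ  FAIL
9) r + q + v = -7 + (-12) + 6 = -13  OK
10) |6 - (-7)| = 13  OK
11) s = -13 lies in [-15, -11]  OK

The assignment fails constraints 1, 2, and 8.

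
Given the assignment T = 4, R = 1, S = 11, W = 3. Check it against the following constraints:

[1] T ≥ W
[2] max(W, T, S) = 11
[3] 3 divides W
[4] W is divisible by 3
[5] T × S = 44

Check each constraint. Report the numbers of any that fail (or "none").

All constraints are satisfied.

[1] T = 4, W = 3; 4 ≥ 3 — satisfied.
[2] max(3, 4, 11) = 11 — satisfied.
[3] 3 / 3 = 1, so 3 divides 3 — satisfied.
[4] 3 / 3 = 1, so 3 divides 3 — satisfied.
[5] T × S = 4 × 11 = 44 — satisfied.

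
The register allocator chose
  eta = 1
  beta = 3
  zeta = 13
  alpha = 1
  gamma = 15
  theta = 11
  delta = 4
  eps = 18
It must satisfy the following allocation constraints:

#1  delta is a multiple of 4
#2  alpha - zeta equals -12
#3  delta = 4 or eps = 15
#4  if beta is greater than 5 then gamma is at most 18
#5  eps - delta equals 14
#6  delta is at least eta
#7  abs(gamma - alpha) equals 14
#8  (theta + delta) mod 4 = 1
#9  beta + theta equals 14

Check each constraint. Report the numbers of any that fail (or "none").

Constraint 8 is violated.

#1 4 / 4 = 1, so 4 divides 4  true
#2 alpha - zeta = 1 - 13 = -12  true
#3 delta = 4 = 4 (first disjunct)  true
#4 beta = 3, not > 5; antecedent false, conditional vacuously true  true
#5 eps - delta = 18 - 4 = 14  true
#6 delta = 4, eta = 1; 4 ≥ 1  true
#7 abs(15 - 1) = 14  true
#8 theta + delta = 15; 15 mod 4 = 3, not 1  false
#9 beta + theta = 3 + 11 = 14  true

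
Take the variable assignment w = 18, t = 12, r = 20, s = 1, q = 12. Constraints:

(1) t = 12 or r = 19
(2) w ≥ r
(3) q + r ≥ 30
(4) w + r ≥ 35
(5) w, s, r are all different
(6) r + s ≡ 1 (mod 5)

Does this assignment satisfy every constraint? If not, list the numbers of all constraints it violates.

Violated: 2.

(1) t = 12 = 12 (first disjunct)  OK
(2) w = 18, r = 20; 18 < 20 (want ≥)  FAIL
(3) q + r = 12 + 20 = 32; 32 ≥ 30  OK
(4) w + r = 18 + 20 = 38; 38 ≥ 35  OK
(5) values 18, 1, 20 are pairwise distinct  OK
(6) r + s = 21; 21 mod 5 = 1  OK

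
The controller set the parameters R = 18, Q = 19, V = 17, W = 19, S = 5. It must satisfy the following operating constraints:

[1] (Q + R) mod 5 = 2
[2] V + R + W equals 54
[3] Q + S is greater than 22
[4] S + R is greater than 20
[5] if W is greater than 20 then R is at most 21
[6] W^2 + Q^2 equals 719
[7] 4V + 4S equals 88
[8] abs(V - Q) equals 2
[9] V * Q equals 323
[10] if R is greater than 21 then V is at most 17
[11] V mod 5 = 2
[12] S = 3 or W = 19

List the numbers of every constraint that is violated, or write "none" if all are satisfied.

[1] Q + R = 37; 37 mod 5 = 2  OK
[2] V + R + W = 17 + 18 + 19 = 54  OK
[3] Q + S = 19 + 5 = 24; 24 > 22  OK
[4] S + R = 5 + 18 = 23; 23 > 20  OK
[5] W = 19, not > 20; antecedent false, conditional vacuously true  OK
[6] W^2 + Q^2 = 19^2 + 19^2 = 361 + 361 = 722, not 719  FAIL
[7] 4V + 4S = 4(17) + 4(5) = 88  OK
[8] abs(17 - 19) = 2  OK
[9] V * Q = 17 * 19 = 323  OK
[10] R = 18, not > 21; antecedent false, conditional vacuously true  OK
[11] 17 mod 5 = 2  OK
[12] S = 5 ≠ 3, but W = 19 = 19 (second disjunct)  OK

No — constraint 6 is not satisfied.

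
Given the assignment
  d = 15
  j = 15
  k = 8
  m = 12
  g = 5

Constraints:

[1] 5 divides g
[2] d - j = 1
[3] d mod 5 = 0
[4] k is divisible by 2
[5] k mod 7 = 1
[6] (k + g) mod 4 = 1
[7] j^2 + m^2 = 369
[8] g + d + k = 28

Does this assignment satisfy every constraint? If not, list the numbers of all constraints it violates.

[1] 5 / 5 = 1, so 5 divides 5  true
[2] d - j = 15 - 15 = 0, not 1  false
[3] 15 mod 5 = 0  true
[4] 8 / 2 = 4, so 2 divides 8  true
[5] 8 mod 7 = 1  true
[6] k + g = 13; 13 mod 4 = 1  true
[7] j^2 + m^2 = 15^2 + 12^2 = 225 + 144 = 369  true
[8] g + d + k = 5 + 15 + 8 = 28  true

Violated: 2.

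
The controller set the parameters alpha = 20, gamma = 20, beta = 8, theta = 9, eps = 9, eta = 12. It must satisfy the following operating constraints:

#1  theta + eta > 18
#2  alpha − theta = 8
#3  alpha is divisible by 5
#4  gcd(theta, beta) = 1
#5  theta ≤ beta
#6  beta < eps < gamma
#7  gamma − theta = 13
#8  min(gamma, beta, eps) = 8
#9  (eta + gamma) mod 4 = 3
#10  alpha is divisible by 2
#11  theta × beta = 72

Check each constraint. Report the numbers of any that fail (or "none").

The assignment fails constraints 2, 5, 7, and 9.

#1 theta + eta = 9 + 12 = 21; 21 > 18 — holds.
#2 alpha − theta = 20 − 9 = 11, not 8 — does not hold.
#3 20 / 5 = 4, so 5 divides 20 — holds.
#4 gcd(9, 8) = 1 — holds.
#5 theta = 9, beta = 8; 9 > 8 (want ≤) — does not hold.
#6 values 8 < 9 < 20 — holds.
#7 gamma − theta = 20 − 9 = 11, not 13 — does not hold.
#8 min(20, 8, 9) = 8 — holds.
#9 eta + gamma = 32; 32 mod 4 = 0, not 3 — does not hold.
#10 20 / 2 = 10, so 2 divides 20 — holds.
#11 theta × beta = 9 × 8 = 72 — holds.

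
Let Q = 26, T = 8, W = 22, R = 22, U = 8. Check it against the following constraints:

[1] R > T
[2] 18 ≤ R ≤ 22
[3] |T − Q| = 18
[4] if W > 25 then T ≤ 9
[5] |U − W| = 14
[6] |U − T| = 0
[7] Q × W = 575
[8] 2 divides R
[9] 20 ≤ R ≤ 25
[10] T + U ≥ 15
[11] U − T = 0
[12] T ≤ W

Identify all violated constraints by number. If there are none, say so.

Constraint 7 does not hold.

[1] R = 22, T = 8; 22 > 8 — OK.
[2] R = 22 lies in [18, 22] — OK.
[3] |8 − 26| = 18 — OK.
[4] W = 22, not > 25; antecedent false, conditional vacuously true — OK.
[5] |8 − 22| = 14 — OK.
[6] |8 − 8| = 0 — OK.
[7] Q × W = 26 × 22 = 572, not 575 — violated.
[8] 22 / 2 = 11, so 2 divides 22 — OK.
[9] R = 22 lies in [20, 25] — OK.
[10] T + U = 8 + 8 = 16; 16 ≥ 15 — OK.
[11] U − T = 8 − 8 = 0 — OK.
[12] T = 8, W = 22; 8 ≤ 22 — OK.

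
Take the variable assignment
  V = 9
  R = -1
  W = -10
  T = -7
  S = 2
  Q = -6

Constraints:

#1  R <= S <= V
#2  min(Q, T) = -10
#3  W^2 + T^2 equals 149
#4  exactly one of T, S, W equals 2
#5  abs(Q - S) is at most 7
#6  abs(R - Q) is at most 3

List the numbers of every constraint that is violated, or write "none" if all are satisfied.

Constraints 2, 5, 6 do not hold.

#1 values -1 <= 2 <= 9 — holds.
#2 min(-6, -7) = -7, not -10 — does not hold.
#3 W^2 + T^2 = (-10)^2 + (-7)^2 = 100 + 49 = 149 — holds.
#4 T=-7, S=2, W=-10; 1 of them equals 2 — holds.
#5 abs(-6 - 2) = 8; 8 > 7, exceeds bound 7 — does not hold.
#6 abs(-1 - (-6)) = 5; 5 > 3, exceeds bound 3 — does not hold.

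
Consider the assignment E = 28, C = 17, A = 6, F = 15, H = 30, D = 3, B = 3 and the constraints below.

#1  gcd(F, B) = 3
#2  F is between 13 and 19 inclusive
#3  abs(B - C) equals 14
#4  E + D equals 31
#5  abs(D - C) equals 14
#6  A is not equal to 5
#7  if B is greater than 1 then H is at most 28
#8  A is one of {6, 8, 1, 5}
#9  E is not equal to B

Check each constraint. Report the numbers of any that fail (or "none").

#1 gcd(15, 3) = 3 — holds.
#2 F = 15 lies in [13, 19] — holds.
#3 abs(3 - 17) = 14 — holds.
#4 E + D = 28 + 3 = 31 — holds.
#5 abs(3 - 17) = 14 — holds.
#6 A = 6, and 6 ≠ 5 — holds.
#7 B = 3 > 1, so we need H ≤ 28; but H = 30 > 28 — fails.
#8 A = 6 is in {6, 8, 1, 5} — holds.
#9 E = 28, B = 3; distinct — holds.

Constraint 7 is violated.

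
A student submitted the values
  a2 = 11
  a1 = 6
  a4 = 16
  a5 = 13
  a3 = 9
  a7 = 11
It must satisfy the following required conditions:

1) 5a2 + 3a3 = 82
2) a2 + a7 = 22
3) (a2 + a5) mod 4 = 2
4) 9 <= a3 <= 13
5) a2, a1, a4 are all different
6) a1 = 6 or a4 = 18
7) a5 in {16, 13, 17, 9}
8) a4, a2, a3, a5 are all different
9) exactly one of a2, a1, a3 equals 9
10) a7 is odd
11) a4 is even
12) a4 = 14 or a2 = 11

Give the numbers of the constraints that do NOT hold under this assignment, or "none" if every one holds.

1) 5a2 + 3a3 = 5(11) + 3(9) = 82 — holds.
2) a2 + a7 = 11 + 11 = 22 — holds.
3) a2 + a5 = 24; 24 mod 4 = 0, not 2 — does not hold.
4) a3 = 9 lies in [9, 13] — holds.
5) values 11, 6, 16 are pairwise distinct — holds.
6) a1 = 6 = 6 (first disjunct) — holds.
7) a5 = 13 is in {16, 13, 17, 9} — holds.
8) values 16, 11, 9, 13 are pairwise distinct — holds.
9) a2=11, a1=6, a3=9; 1 of them equals 9 — holds.
10) a7 = 11 is odd — holds.
11) a4 = 16 is even — holds.
12) a4 = 16 ≠ 14, but a2 = 11 = 11 (second disjunct) — holds.

Constraint 3 does not hold.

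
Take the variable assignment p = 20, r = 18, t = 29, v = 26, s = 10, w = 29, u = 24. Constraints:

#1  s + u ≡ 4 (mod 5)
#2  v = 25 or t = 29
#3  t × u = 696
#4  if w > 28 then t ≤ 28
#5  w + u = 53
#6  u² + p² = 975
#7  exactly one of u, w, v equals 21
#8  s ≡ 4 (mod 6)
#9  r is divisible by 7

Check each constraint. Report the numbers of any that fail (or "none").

No — constraints 4, 6, 7, and 9 are not satisfied.

#1 s + u = 34; 34 mod 5 = 4 — OK.
#2 v = 26 ≠ 25, but t = 29 = 29 (second disjunct) — OK.
#3 t × u = 29 × 24 = 696 — OK.
#4 w = 29 > 28, so we need t ≤ 28; but t = 29 > 28 — violated.
#5 w + u = 29 + 24 = 53 — OK.
#6 u² + p² = 24² + 20² = 576 + 400 = 976, not 975 — violated.
#7 u=24, w=29, v=26; 0 of them equal 21, not exactly one — violated.
#8 10 mod 6 = 4 — OK.
#9 18 = 7×2 + 4, so 7 does not divide 18 — violated.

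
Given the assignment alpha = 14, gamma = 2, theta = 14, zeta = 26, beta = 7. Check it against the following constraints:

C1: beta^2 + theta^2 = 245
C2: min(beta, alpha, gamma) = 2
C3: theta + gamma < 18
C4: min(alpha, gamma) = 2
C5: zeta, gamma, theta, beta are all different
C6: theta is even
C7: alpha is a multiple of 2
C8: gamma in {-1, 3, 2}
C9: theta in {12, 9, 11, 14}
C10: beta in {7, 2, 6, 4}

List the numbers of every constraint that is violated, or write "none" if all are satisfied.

No violations.

C1: beta^2 + theta^2 = 7^2 + 14^2 = 49 + 196 = 245 — satisfied.
C2: min(7, 14, 2) = 2 — satisfied.
C3: theta + gamma = 14 + 2 = 16; 16 < 18 — satisfied.
C4: min(14, 2) = 2 — satisfied.
C5: values 26, 2, 14, 7 are pairwise distinct — satisfied.
C6: theta = 14 is even — satisfied.
C7: 14 / 2 = 7, so 2 divides 14 — satisfied.
C8: gamma = 2 is in {-1, 3, 2} — satisfied.
C9: theta = 14 is in {12, 9, 11, 14} — satisfied.
C10: beta = 7 is in {7, 2, 6, 4} — satisfied.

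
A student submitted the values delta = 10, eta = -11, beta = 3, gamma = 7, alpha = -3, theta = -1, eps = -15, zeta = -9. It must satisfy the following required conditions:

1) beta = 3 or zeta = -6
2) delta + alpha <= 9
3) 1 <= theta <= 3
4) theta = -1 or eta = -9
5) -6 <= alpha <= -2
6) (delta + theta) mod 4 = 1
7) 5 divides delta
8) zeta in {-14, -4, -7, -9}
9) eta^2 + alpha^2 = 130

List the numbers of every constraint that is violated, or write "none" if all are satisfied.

Violated: 3.

1) beta = 3 = 3 (first disjunct) — OK.
2) delta + alpha = 10 + (-3) = 7; 7 ≤ 9 — OK.
3) theta = -1 is outside [1, 3] — violated.
4) theta = -1 = -1 (first disjunct) — OK.
5) alpha = -3 lies in [-6, -2] — OK.
6) delta + theta = 9; 9 mod 4 = 1 — OK.
7) 10 / 5 = 2, so 5 divides 10 — OK.
8) zeta = -9 is in {-14, -4, -7, -9} — OK.
9) eta^2 + alpha^2 = (-11)^2 + (-3)^2 = 121 + 9 = 130 — OK.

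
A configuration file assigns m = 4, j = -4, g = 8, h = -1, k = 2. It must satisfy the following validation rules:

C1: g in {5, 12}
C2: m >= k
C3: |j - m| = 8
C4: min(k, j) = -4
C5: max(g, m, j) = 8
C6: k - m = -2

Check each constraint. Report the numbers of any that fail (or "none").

Violated: 1.

C1: g = 8 is not in {5, 12}  ✗
C2: m = 4, k = 2; 4 ≥ 2  ✓
C3: |-4 - 4| = 8  ✓
C4: min(2, -4) = -4  ✓
C5: max(8, 4, -4) = 8  ✓
C6: k - m = 2 - 4 = -2  ✓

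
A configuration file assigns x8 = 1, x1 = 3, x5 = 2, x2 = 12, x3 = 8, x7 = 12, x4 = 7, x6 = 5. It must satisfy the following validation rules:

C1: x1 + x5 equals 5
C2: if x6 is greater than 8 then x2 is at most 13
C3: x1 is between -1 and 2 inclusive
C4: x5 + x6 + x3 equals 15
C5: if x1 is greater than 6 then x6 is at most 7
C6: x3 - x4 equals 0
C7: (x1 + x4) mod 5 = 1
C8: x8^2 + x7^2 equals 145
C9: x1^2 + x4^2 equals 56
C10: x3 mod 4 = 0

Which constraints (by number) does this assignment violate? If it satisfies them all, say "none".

No — constraints 3, 6, 7, and 9 are not satisfied.

C1: x1 + x5 = 3 + 2 = 5  OK
C2: x6 = 5, not > 8; antecedent false, conditional vacuously true  OK
C3: x1 = 3 is outside [-1, 2]  FAIL
C4: x5 + x6 + x3 = 2 + 5 + 8 = 15  OK
C5: x1 = 3, not > 6; antecedent false, conditional vacuously true  OK
C6: x3 - x4 = 8 - 7 = 1, not 0  FAIL
C7: x1 + x4 = 10; 10 mod 5 = 0, not 1  FAIL
C8: x8^2 + x7^2 = 1^2 + 12^2 = 1 + 144 = 145  OK
C9: x1^2 + x4^2 = 3^2 + 7^2 = 9 + 49 = 58, not 56  FAIL
C10: 8 mod 4 = 0  OK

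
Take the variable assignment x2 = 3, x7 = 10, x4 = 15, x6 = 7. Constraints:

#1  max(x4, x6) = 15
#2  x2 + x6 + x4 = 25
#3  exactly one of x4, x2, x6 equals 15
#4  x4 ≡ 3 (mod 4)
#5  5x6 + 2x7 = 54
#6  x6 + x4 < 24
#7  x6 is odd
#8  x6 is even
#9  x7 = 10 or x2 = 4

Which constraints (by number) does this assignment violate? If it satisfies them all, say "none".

#1 max(15, 7) = 15 — holds.
#2 x2 + x6 + x4 = 3 + 7 + 15 = 25 — holds.
#3 x4=15, x2=3, x6=7; 1 of them equals 15 — holds.
#4 15 mod 4 = 3 — holds.
#5 5x6 + 2x7 = 5(7) + 2(10) = 55, not 54 — does not hold.
#6 x6 + x4 = 7 + 15 = 22; 22 < 24 — holds.
#7 x6 = 7 is odd — holds.
#8 x6 = 7 is odd — does not hold.
#9 x7 = 10 = 10 (first disjunct) — holds.

Violated: 5 and 8.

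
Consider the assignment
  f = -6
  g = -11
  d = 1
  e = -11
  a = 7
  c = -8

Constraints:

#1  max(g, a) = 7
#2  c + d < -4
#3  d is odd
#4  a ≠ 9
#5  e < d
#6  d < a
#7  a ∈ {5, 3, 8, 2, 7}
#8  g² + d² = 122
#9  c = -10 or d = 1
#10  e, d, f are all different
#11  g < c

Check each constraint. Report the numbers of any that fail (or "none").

#1 max(-11, 7) = 7  true
#2 c + d = -8 + 1 = -7; -7 < -4  true
#3 d = 1 is odd  true
#4 a = 7, and 7 ≠ 9  true
#5 e = -11, d = 1; -11 < 1  true
#6 d = 1, a = 7; 1 < 7  true
#7 a = 7 is in {5, 3, 8, 2, 7}  true
#8 g² + d² = (-11)² + 1² = 121 + 1 = 122  true
#9 c = -8 ≠ -10, but d = 1 = 1 (second disjunct)  true
#10 values -11, 1, -6 are pairwise distinct  true
#11 g = -11, c = -8; -11 < -8  true

None — every constraint holds.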